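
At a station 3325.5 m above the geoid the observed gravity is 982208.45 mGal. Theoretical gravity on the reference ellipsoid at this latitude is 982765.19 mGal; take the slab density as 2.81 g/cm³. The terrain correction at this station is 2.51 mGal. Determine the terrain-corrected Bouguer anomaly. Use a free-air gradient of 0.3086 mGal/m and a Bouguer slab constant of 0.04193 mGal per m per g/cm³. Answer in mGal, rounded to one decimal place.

80.2

Free-air correction = 0.3086 × 3325.5 = 1026.25 mGal
Free-air anomaly = 982208.45 − 982765.19 + (1026.25) = 469.51 mGal
Bouguer slab correction = 0.04193 × 2.81 × 3325.5 = 391.82 mGal
Simple Bouguer anomaly = 469.51 − (391.82) = 77.69 mGal
Complete Bouguer anomaly = 77.69 + 2.51 = 80.20 mGal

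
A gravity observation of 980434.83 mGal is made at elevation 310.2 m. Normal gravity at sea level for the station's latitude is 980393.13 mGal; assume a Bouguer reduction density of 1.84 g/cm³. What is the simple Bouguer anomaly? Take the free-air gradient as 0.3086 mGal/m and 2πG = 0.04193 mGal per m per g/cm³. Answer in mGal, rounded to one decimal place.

Free-air correction = 0.3086 × 310.2 = 95.73 mGal
Free-air anomaly = 980434.83 − 980393.13 + (95.73) = 137.43 mGal
Bouguer slab correction = 0.04193 × 1.84 × 310.2 = 23.93 mGal
Simple Bouguer anomaly = 137.43 − (23.93) = 113.50 mGal

113.5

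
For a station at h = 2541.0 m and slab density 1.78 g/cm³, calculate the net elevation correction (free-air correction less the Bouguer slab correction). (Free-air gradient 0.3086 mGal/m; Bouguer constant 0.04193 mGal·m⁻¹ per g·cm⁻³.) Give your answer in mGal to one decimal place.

Combined gradient = 0.3086 − 0.04193 × 1.78 = 0.2339646 mGal/m
Combined elevation correction = 0.2339646 × 2541.0 = 594.5 mGal

594.5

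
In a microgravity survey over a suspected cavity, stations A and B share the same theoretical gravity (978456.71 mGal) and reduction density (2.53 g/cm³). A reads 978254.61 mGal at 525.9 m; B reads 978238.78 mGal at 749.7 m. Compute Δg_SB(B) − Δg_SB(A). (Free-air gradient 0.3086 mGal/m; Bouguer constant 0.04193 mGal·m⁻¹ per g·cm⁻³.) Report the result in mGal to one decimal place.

29.5

Δg_SB(A) = 978254.61 − 978456.71 + 0.3086×525.9 − 0.04193×2.53×525.9 = -95.60 mGal
Δg_SB(B) = 978238.78 − 978456.71 + 0.3086×749.7 − 0.04193×2.53×749.7 = -66.10 mGal
Difference = -66.10 − (-95.60) = 29.50 mGal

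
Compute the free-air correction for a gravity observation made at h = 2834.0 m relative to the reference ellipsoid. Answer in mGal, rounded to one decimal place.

874.6

Free-air correction = 0.3086 × 2834.0 = 874.6 mGal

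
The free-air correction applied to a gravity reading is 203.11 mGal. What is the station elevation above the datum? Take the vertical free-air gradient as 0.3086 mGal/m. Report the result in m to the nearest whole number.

h = 203.11 / 0.3086 = 658.17 m

658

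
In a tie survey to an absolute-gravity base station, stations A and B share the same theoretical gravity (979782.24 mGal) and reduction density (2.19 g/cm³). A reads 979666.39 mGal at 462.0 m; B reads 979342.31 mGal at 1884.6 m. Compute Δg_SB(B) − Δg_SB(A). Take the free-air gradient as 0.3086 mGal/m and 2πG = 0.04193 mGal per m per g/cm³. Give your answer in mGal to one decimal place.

-15.7

Δg_SB(A) = 979666.39 − 979782.24 + 0.3086×462.0 − 0.04193×2.19×462.0 = -15.70 mGal
Δg_SB(B) = 979342.31 − 979782.24 + 0.3086×1884.6 − 0.04193×2.19×1884.6 = -31.40 mGal
Difference = -31.40 − (-15.70) = -15.70 mGal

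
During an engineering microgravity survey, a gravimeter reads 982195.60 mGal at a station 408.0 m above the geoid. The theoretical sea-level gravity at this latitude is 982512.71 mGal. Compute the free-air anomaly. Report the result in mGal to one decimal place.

Free-air correction = 0.3086 × 408.0 = 125.91 mGal
Free-air anomaly = 982195.60 − 982512.71 + (125.91) = -191.20 mGal

-191.2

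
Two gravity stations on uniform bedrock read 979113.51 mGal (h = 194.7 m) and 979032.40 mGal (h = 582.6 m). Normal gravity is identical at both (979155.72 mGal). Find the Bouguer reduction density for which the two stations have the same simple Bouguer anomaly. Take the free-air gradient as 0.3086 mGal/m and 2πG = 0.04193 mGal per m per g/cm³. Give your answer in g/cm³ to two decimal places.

2.37

Δg_obs = 979032.40 − 979113.51 = -81.11 mGal over Δh = 582.6 − 194.7 = 387.9 m
Equal Bouguer anomalies ⇒ Δg_obs + (0.3086 − 0.04193ρ)·Δh = 0
0.3086 − 0.04193ρ = −Δg_obs/Δh = 0.20910
ρ = (0.3086 − 0.20910) / 0.04193 = 2.37 g/cm³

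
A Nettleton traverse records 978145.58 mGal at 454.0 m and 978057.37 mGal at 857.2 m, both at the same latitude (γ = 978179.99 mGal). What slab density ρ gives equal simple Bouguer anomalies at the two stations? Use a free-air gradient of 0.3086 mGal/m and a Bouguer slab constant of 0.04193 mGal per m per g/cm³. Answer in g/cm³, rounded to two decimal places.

2.14

Δg_obs = 978057.37 − 978145.58 = -88.21 mGal over Δh = 857.2 − 454.0 = 403.2 m
Equal Bouguer anomalies ⇒ Δg_obs + (0.3086 − 0.04193ρ)·Δh = 0
0.3086 − 0.04193ρ = −Δg_obs/Δh = 0.21877
ρ = (0.3086 − 0.21877) / 0.04193 = 2.14 g/cm³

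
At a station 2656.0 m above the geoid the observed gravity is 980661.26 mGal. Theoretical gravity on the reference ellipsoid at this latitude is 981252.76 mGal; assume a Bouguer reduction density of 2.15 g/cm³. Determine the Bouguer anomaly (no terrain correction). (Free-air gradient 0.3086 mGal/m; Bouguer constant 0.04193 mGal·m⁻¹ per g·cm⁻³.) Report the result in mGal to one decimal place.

-11.3

Free-air correction = 0.3086 × 2656.0 = 819.64 mGal
Free-air anomaly = 980661.26 − 981252.76 + (819.64) = 228.14 mGal
Bouguer slab correction = 0.04193 × 2.15 × 2656.0 = 239.44 mGal
Simple Bouguer anomaly = 228.14 − (239.44) = -11.30 mGal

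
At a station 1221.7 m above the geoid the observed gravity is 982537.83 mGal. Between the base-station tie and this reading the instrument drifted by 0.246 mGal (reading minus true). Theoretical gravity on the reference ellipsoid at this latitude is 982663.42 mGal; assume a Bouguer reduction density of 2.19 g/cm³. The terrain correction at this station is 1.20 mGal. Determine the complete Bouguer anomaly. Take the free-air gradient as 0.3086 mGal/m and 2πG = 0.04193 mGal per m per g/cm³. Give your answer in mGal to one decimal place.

140.2

Drift-corrected reading = 982537.83 − (0.246) = 982537.584 mGal
Free-air correction = 0.3086 × 1221.7 = 377.02 mGal
Free-air anomaly = 982537.584 − 982663.42 + (377.02) = 251.184 mGal
Bouguer slab correction = 0.04193 × 2.19 × 1221.7 = 112.18 mGal
Simple Bouguer anomaly = 251.184 − (112.18) = 139.004 mGal
Complete Bouguer anomaly = 139.004 + 1.20 = 140.204 mGal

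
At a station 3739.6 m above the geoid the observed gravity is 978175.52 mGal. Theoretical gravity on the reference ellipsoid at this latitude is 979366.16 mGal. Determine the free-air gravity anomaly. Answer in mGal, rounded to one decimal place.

-36.6

Free-air correction = 0.3086 × 3739.6 = 1154.04 mGal
Free-air anomaly = 978175.52 − 979366.16 + (1154.04) = -36.60 mGal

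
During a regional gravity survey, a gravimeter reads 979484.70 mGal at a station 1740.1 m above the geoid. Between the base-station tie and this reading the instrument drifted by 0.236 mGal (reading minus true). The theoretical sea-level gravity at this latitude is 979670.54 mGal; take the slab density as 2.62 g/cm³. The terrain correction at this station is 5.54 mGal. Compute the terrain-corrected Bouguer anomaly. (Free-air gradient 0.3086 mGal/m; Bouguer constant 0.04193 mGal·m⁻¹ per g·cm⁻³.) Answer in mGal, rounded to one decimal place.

Drift-corrected reading = 979484.70 − (0.236) = 979484.464 mGal
Free-air correction = 0.3086 × 1740.1 = 536.99 mGal
Free-air anomaly = 979484.464 − 979670.54 + (536.99) = 350.914 mGal
Bouguer slab correction = 0.04193 × 2.62 × 1740.1 = 191.16 mGal
Simple Bouguer anomaly = 350.914 − (191.16) = 159.754 mGal
Complete Bouguer anomaly = 159.754 + 5.54 = 165.294 mGal

165.3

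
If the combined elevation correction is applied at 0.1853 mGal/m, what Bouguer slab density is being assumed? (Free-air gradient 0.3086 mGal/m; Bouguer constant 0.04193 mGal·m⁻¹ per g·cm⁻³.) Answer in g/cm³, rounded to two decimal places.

0.1853 = 0.3086 − 0.04193 × ρ
ρ = (0.3086 − 0.1853) / 0.04193 = 2.94 g/cm³

2.94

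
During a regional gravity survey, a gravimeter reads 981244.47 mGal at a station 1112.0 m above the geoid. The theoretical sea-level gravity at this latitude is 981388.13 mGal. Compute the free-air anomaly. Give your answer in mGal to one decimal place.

Free-air correction = 0.3086 × 1112.0 = 343.16 mGal
Free-air anomaly = 981244.47 − 981388.13 + (343.16) = 199.50 mGal

199.5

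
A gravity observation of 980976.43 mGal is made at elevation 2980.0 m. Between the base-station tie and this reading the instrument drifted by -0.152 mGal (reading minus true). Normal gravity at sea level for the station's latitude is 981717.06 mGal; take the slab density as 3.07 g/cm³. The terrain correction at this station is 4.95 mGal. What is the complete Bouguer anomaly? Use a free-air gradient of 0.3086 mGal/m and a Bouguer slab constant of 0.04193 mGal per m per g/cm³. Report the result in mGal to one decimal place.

-199.5

Drift-corrected reading = 980976.43 − (-0.152) = 980976.582 mGal
Free-air correction = 0.3086 × 2980.0 = 919.63 mGal
Free-air anomaly = 980976.582 − 981717.06 + (919.63) = 179.152 mGal
Bouguer slab correction = 0.04193 × 3.07 × 2980.0 = 383.60 mGal
Simple Bouguer anomaly = 179.152 − (383.60) = -204.448 mGal
Complete Bouguer anomaly = -204.448 + 4.95 = -199.498 mGal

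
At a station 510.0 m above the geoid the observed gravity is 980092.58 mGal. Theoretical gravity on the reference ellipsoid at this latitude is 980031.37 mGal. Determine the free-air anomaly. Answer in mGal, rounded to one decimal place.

218.6

Free-air correction = 0.3086 × 510.0 = 157.39 mGal
Free-air anomaly = 980092.58 − 980031.37 + (157.39) = 218.60 mGal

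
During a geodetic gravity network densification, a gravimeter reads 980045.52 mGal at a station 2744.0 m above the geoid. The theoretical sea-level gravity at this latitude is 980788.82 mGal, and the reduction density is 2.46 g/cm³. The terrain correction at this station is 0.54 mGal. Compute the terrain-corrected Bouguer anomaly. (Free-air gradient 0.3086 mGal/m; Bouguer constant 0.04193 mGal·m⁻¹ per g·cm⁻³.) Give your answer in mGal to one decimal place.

Free-air correction = 0.3086 × 2744.0 = 846.80 mGal
Free-air anomaly = 980045.52 − 980788.82 + (846.80) = 103.50 mGal
Bouguer slab correction = 0.04193 × 2.46 × 2744.0 = 283.04 mGal
Simple Bouguer anomaly = 103.50 − (283.04) = -179.54 mGal
Complete Bouguer anomaly = -179.54 + 0.54 = -179.00 mGal

-179.0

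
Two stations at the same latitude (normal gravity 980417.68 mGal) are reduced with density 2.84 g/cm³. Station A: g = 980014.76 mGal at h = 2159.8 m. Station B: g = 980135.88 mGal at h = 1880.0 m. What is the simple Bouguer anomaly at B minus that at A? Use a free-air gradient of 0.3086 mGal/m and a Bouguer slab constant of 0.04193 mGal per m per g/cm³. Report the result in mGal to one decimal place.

68.1

Δg_SB(A) = 980014.76 − 980417.68 + 0.3086×2159.8 − 0.04193×2.84×2159.8 = 6.40 mGal
Δg_SB(B) = 980135.88 − 980417.68 + 0.3086×1880.0 − 0.04193×2.84×1880.0 = 74.50 mGal
Difference = 74.50 − (6.40) = 68.10 mGal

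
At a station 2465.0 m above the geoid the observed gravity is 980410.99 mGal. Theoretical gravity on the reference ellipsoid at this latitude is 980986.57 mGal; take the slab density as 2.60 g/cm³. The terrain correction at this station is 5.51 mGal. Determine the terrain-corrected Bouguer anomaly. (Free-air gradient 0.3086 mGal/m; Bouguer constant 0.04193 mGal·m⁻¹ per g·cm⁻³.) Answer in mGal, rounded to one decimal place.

Free-air correction = 0.3086 × 2465.0 = 760.70 mGal
Free-air anomaly = 980410.99 − 980986.57 + (760.70) = 185.12 mGal
Bouguer slab correction = 0.04193 × 2.60 × 2465.0 = 268.73 mGal
Simple Bouguer anomaly = 185.12 − (268.73) = -83.61 mGal
Complete Bouguer anomaly = -83.61 + 5.51 = -78.10 mGal

-78.1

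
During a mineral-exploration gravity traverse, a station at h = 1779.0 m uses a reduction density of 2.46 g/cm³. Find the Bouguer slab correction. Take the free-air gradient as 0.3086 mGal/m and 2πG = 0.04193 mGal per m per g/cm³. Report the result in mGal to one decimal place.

183.5

Bouguer slab correction = 0.04193 × 2.46 × 1779.0 = 183.5 mGal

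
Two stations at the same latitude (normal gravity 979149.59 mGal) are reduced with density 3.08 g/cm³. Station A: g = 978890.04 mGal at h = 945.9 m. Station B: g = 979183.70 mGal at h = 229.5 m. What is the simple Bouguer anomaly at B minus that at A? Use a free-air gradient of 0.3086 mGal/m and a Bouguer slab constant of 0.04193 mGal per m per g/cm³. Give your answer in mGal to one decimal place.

165.1

Δg_SB(A) = 978890.04 − 979149.59 + 0.3086×945.9 − 0.04193×3.08×945.9 = -89.80 mGal
Δg_SB(B) = 979183.70 − 979149.59 + 0.3086×229.5 − 0.04193×3.08×229.5 = 75.30 mGal
Difference = 75.30 − (-89.80) = 165.10 mGal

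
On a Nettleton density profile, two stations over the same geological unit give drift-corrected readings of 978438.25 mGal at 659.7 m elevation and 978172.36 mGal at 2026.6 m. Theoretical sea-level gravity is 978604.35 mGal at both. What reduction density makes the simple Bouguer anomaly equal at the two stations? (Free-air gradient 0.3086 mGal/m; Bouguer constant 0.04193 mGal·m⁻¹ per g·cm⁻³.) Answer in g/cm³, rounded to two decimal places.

2.72

Δg_obs = 978172.36 − 978438.25 = -265.89 mGal over Δh = 2026.6 − 659.7 = 1366.9 m
Equal Bouguer anomalies ⇒ Δg_obs + (0.3086 − 0.04193ρ)·Δh = 0
0.3086 − 0.04193ρ = −Δg_obs/Δh = 0.19452
ρ = (0.3086 − 0.19452) / 0.04193 = 2.72 g/cm³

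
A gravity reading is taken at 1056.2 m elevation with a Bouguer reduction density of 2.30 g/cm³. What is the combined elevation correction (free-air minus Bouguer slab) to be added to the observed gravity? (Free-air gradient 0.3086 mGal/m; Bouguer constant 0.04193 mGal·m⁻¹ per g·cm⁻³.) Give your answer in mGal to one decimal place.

224.1

Combined gradient = 0.3086 − 0.04193 × 2.30 = 0.2121610 mGal/m
Combined elevation correction = 0.2121610 × 1056.2 = 224.1 mGal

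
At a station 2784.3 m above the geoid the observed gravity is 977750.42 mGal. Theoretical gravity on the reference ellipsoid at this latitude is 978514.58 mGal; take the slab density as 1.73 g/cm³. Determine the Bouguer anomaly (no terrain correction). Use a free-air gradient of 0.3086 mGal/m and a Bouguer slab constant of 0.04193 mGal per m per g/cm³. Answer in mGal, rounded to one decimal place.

Free-air correction = 0.3086 × 2784.3 = 859.23 mGal
Free-air anomaly = 977750.42 − 978514.58 + (859.23) = 95.07 mGal
Bouguer slab correction = 0.04193 × 1.73 × 2784.3 = 201.97 mGal
Simple Bouguer anomaly = 95.07 − (201.97) = -106.90 mGal

-106.9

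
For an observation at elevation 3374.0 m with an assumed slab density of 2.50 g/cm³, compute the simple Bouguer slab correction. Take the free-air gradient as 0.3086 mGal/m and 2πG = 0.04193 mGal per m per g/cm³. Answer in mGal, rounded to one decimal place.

353.7

Bouguer slab correction = 0.04193 × 2.50 × 3374.0 = 353.7 mGal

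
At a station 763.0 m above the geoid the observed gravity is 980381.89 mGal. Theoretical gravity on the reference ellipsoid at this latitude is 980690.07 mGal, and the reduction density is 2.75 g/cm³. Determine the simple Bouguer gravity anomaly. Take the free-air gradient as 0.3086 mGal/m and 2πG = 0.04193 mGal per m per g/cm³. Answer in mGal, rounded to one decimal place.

-160.7

Free-air correction = 0.3086 × 763.0 = 235.46 mGal
Free-air anomaly = 980381.89 − 980690.07 + (235.46) = -72.72 mGal
Bouguer slab correction = 0.04193 × 2.75 × 763.0 = 87.98 mGal
Simple Bouguer anomaly = -72.72 − (87.98) = -160.70 mGal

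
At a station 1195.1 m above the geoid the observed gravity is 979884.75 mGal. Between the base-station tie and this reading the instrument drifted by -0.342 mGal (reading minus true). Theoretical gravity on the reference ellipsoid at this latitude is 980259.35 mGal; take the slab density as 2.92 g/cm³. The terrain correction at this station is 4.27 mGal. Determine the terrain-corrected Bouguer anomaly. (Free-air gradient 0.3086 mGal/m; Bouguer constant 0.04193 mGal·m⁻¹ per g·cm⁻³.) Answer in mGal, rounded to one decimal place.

Drift-corrected reading = 979884.75 − (-0.342) = 979885.092 mGal
Free-air correction = 0.3086 × 1195.1 = 368.81 mGal
Free-air anomaly = 979885.092 − 980259.35 + (368.81) = -5.448 mGal
Bouguer slab correction = 0.04193 × 2.92 × 1195.1 = 146.32 mGal
Simple Bouguer anomaly = -5.448 − (146.32) = -151.768 mGal
Complete Bouguer anomaly = -151.768 + 4.27 = -147.498 mGal

-147.5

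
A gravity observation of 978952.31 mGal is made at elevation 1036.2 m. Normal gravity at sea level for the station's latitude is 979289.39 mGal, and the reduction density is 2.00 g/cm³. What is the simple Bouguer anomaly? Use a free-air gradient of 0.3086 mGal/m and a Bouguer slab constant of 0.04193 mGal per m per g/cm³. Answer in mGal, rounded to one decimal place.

Free-air correction = 0.3086 × 1036.2 = 319.77 mGal
Free-air anomaly = 978952.31 − 979289.39 + (319.77) = -17.31 mGal
Bouguer slab correction = 0.04193 × 2.00 × 1036.2 = 86.90 mGal
Simple Bouguer anomaly = -17.31 − (86.90) = -104.21 mGal

-104.2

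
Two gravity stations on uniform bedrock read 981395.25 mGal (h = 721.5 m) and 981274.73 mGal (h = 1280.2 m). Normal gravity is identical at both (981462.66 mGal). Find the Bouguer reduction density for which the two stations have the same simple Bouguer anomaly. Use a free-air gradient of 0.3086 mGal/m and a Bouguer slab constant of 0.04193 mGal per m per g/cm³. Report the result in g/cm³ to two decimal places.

2.22

Δg_obs = 981274.73 − 981395.25 = -120.52 mGal over Δh = 1280.2 − 721.5 = 558.7 m
Equal Bouguer anomalies ⇒ Δg_obs + (0.3086 − 0.04193ρ)·Δh = 0
0.3086 − 0.04193ρ = −Δg_obs/Δh = 0.21572
ρ = (0.3086 − 0.21572) / 0.04193 = 2.22 g/cm³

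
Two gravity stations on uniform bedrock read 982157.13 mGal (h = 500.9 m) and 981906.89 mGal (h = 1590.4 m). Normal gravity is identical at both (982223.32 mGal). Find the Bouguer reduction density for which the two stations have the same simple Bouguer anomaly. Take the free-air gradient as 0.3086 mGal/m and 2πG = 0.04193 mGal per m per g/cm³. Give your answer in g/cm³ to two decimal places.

1.88

Δg_obs = 981906.89 − 982157.13 = -250.24 mGal over Δh = 1590.4 − 500.9 = 1089.5 m
Equal Bouguer anomalies ⇒ Δg_obs + (0.3086 − 0.04193ρ)·Δh = 0
0.3086 − 0.04193ρ = −Δg_obs/Δh = 0.22968
ρ = (0.3086 − 0.22968) / 0.04193 = 1.88 g/cm³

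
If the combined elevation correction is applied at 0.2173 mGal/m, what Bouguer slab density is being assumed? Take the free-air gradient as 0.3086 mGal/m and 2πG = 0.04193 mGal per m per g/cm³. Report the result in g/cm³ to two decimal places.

0.2173 = 0.3086 − 0.04193 × ρ
ρ = (0.3086 − 0.2173) / 0.04193 = 2.18 g/cm³

2.18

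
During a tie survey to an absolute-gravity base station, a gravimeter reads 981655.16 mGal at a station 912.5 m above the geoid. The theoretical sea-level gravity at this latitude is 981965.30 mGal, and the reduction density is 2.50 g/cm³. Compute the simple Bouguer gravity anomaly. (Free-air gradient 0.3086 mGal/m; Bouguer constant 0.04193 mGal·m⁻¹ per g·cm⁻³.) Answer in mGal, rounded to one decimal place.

-124.2

Free-air correction = 0.3086 × 912.5 = 281.60 mGal
Free-air anomaly = 981655.16 − 981965.30 + (281.60) = -28.54 mGal
Bouguer slab correction = 0.04193 × 2.50 × 912.5 = 95.65 mGal
Simple Bouguer anomaly = -28.54 − (95.65) = -124.19 mGal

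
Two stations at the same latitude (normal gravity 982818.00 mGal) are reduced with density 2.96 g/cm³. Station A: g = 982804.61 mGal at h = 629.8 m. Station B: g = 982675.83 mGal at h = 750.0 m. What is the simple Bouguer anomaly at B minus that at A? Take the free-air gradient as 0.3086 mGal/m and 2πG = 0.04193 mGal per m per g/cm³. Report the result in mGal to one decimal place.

-106.6

Δg_SB(A) = 982804.61 − 982818.00 + 0.3086×629.8 − 0.04193×2.96×629.8 = 102.80 mGal
Δg_SB(B) = 982675.83 − 982818.00 + 0.3086×750.0 − 0.04193×2.96×750.0 = -3.80 mGal
Difference = -3.80 − (102.80) = -106.60 mGal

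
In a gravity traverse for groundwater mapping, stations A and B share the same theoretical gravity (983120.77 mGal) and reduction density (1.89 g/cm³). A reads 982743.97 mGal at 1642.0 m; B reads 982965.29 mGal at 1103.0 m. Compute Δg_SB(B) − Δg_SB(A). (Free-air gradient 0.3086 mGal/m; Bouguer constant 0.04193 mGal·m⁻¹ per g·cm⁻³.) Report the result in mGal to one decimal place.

Δg_SB(A) = 982743.97 − 983120.77 + 0.3086×1642.0 − 0.04193×1.89×1642.0 = -0.20 mGal
Δg_SB(B) = 982965.29 − 983120.77 + 0.3086×1103.0 − 0.04193×1.89×1103.0 = 97.50 mGal
Difference = 97.50 − (-0.20) = 97.70 mGal

97.7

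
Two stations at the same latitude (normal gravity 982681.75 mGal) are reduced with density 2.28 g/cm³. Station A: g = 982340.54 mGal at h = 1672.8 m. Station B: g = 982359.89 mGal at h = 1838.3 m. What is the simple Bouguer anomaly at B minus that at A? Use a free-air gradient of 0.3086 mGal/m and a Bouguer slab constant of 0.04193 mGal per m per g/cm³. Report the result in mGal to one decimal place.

Δg_SB(A) = 982340.54 − 982681.75 + 0.3086×1672.8 − 0.04193×2.28×1672.8 = 15.10 mGal
Δg_SB(B) = 982359.89 − 982681.75 + 0.3086×1838.3 − 0.04193×2.28×1838.3 = 69.70 mGal
Difference = 69.70 − (15.10) = 54.60 mGal

54.6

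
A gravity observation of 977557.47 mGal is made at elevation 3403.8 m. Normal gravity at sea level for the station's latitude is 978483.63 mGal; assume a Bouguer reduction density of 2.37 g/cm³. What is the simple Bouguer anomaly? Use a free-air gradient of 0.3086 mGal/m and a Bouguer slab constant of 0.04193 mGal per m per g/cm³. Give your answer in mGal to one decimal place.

-214.0

Free-air correction = 0.3086 × 3403.8 = 1050.41 mGal
Free-air anomaly = 977557.47 − 978483.63 + (1050.41) = 124.25 mGal
Bouguer slab correction = 0.04193 × 2.37 × 3403.8 = 338.25 mGal
Simple Bouguer anomaly = 124.25 − (338.25) = -214.00 mGal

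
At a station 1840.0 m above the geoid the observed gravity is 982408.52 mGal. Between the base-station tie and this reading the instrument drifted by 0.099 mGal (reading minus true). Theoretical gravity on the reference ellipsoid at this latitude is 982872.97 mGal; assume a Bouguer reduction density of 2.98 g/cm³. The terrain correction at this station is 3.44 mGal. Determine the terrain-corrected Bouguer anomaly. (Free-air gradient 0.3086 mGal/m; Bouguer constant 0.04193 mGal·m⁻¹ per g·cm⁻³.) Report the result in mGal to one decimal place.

Drift-corrected reading = 982408.52 − (0.099) = 982408.421 mGal
Free-air correction = 0.3086 × 1840.0 = 567.82 mGal
Free-air anomaly = 982408.421 − 982872.97 + (567.82) = 103.271 mGal
Bouguer slab correction = 0.04193 × 2.98 × 1840.0 = 229.91 mGal
Simple Bouguer anomaly = 103.271 − (229.91) = -126.639 mGal
Complete Bouguer anomaly = -126.639 + 3.44 = -123.199 mGal

-123.2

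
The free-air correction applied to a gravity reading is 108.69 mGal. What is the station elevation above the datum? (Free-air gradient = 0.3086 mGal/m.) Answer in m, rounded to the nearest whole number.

352

h = 108.69 / 0.3086 = 352.20 m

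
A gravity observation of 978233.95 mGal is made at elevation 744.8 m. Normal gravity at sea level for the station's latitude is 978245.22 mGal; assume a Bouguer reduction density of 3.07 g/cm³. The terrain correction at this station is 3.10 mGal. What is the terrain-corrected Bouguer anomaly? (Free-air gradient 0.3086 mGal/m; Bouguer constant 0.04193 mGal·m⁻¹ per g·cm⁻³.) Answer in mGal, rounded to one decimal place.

Free-air correction = 0.3086 × 744.8 = 229.85 mGal
Free-air anomaly = 978233.95 − 978245.22 + (229.85) = 218.58 mGal
Bouguer slab correction = 0.04193 × 3.07 × 744.8 = 95.87 mGal
Simple Bouguer anomaly = 218.58 − (95.87) = 122.71 mGal
Complete Bouguer anomaly = 122.71 + 3.10 = 125.81 mGal

125.8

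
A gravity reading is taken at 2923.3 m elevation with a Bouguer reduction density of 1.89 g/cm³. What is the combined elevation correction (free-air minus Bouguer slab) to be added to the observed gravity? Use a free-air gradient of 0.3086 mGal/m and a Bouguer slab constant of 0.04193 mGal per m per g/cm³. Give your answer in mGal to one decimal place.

Combined gradient = 0.3086 − 0.04193 × 1.89 = 0.2293523 mGal/m
Combined elevation correction = 0.2293523 × 2923.3 = 670.5 mGal

670.5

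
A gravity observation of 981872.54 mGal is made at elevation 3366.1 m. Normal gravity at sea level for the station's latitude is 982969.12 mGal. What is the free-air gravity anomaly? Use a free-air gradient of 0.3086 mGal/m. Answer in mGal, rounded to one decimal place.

-57.8

Free-air correction = 0.3086 × 3366.1 = 1038.78 mGal
Free-air anomaly = 981872.54 − 982969.12 + (1038.78) = -57.80 mGal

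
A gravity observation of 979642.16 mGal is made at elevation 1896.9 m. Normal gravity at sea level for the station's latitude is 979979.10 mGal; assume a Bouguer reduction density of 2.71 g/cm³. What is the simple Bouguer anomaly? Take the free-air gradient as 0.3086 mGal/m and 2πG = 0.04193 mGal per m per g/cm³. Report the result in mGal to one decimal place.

Free-air correction = 0.3086 × 1896.9 = 585.38 mGal
Free-air anomaly = 979642.16 − 979979.10 + (585.38) = 248.44 mGal
Bouguer slab correction = 0.04193 × 2.71 × 1896.9 = 215.55 mGal
Simple Bouguer anomaly = 248.44 − (215.55) = 32.89 mGal

32.9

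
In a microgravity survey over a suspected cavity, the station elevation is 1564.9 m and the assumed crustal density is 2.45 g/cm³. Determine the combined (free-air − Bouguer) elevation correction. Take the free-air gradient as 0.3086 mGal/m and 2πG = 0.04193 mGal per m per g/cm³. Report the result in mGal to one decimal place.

Combined gradient = 0.3086 − 0.04193 × 2.45 = 0.2058715 mGal/m
Combined elevation correction = 0.2058715 × 1564.9 = 322.2 mGal

322.2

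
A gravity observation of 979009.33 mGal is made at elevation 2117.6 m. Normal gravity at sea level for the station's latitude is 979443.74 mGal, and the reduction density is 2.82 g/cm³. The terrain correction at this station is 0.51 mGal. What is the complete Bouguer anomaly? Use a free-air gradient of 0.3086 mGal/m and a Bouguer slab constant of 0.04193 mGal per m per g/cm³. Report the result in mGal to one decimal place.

-30.8

Free-air correction = 0.3086 × 2117.6 = 653.49 mGal
Free-air anomaly = 979009.33 − 979443.74 + (653.49) = 219.08 mGal
Bouguer slab correction = 0.04193 × 2.82 × 2117.6 = 250.39 mGal
Simple Bouguer anomaly = 219.08 − (250.39) = -31.31 mGal
Complete Bouguer anomaly = -31.31 + 0.51 = -30.80 mGal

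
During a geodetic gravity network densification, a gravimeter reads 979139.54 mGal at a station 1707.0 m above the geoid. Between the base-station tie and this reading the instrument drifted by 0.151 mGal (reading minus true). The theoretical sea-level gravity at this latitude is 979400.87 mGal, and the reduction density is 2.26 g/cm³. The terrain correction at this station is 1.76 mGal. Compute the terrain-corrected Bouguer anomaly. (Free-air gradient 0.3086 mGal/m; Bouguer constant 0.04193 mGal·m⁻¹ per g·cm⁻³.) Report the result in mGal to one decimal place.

105.3

Drift-corrected reading = 979139.54 − (0.151) = 979139.389 mGal
Free-air correction = 0.3086 × 1707.0 = 526.78 mGal
Free-air anomaly = 979139.389 − 979400.87 + (526.78) = 265.299 mGal
Bouguer slab correction = 0.04193 × 2.26 × 1707.0 = 161.76 mGal
Simple Bouguer anomaly = 265.299 − (161.76) = 103.539 mGal
Complete Bouguer anomaly = 103.539 + 1.76 = 105.299 mGal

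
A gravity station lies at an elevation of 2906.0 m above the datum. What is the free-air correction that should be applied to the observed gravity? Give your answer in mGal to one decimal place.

Free-air correction = 0.3086 × 2906.0 = 896.8 mGal

896.8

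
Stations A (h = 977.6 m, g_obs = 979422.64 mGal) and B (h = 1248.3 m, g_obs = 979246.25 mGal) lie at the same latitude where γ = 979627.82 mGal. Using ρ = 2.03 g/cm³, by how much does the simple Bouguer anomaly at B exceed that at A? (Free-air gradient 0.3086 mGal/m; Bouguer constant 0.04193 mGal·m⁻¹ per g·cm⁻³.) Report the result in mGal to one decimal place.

Δg_SB(A) = 979422.64 − 979627.82 + 0.3086×977.6 − 0.04193×2.03×977.6 = 13.30 mGal
Δg_SB(B) = 979246.25 − 979627.82 + 0.3086×1248.3 − 0.04193×2.03×1248.3 = -102.60 mGal
Difference = -102.60 − (13.30) = -115.90 mGal

-115.9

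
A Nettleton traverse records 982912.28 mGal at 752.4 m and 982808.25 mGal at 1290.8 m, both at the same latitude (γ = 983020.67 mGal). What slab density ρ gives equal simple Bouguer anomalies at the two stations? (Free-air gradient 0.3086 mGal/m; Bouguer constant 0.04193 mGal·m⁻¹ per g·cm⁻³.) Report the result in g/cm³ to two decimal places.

Δg_obs = 982808.25 − 982912.28 = -104.03 mGal over Δh = 1290.8 − 752.4 = 538.4 m
Equal Bouguer anomalies ⇒ Δg_obs + (0.3086 − 0.04193ρ)·Δh = 0
0.3086 − 0.04193ρ = −Δg_obs/Δh = 0.19322
ρ = (0.3086 − 0.19322) / 0.04193 = 2.75 g/cm³

2.75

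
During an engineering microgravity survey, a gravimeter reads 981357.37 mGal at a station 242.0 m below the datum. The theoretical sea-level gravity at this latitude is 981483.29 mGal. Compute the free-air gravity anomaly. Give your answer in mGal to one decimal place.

-200.6

Free-air correction = 0.3086 × -242.0 = -74.68 mGal
Free-air anomaly = 981357.37 − 981483.29 + (-74.68) = -200.60 mGal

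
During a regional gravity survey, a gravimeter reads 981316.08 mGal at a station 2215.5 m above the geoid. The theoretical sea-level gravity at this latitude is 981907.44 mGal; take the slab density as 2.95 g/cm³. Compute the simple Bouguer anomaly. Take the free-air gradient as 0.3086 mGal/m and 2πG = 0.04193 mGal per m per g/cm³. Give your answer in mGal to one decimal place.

-181.7

Free-air correction = 0.3086 × 2215.5 = 683.70 mGal
Free-air anomaly = 981316.08 − 981907.44 + (683.70) = 92.34 mGal
Bouguer slab correction = 0.04193 × 2.95 × 2215.5 = 274.04 mGal
Simple Bouguer anomaly = 92.34 − (274.04) = -181.70 mGal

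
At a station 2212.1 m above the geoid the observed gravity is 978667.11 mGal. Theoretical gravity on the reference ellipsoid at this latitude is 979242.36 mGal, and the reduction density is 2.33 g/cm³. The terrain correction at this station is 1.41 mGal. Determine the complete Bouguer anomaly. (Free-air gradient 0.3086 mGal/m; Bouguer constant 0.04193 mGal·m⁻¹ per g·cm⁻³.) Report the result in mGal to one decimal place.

Free-air correction = 0.3086 × 2212.1 = 682.65 mGal
Free-air anomaly = 978667.11 − 979242.36 + (682.65) = 107.40 mGal
Bouguer slab correction = 0.04193 × 2.33 × 2212.1 = 216.12 mGal
Simple Bouguer anomaly = 107.40 − (216.12) = -108.72 mGal
Complete Bouguer anomaly = -108.72 + 1.41 = -107.31 mGal

-107.3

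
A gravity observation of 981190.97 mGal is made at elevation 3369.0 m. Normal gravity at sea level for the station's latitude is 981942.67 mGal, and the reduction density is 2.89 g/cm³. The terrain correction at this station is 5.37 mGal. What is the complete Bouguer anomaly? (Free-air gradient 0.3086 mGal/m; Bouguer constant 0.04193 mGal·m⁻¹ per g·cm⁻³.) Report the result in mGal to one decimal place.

Free-air correction = 0.3086 × 3369.0 = 1039.67 mGal
Free-air anomaly = 981190.97 − 981942.67 + (1039.67) = 287.97 mGal
Bouguer slab correction = 0.04193 × 2.89 × 3369.0 = 408.25 mGal
Simple Bouguer anomaly = 287.97 − (408.25) = -120.28 mGal
Complete Bouguer anomaly = -120.28 + 5.37 = -114.91 mGal

-114.9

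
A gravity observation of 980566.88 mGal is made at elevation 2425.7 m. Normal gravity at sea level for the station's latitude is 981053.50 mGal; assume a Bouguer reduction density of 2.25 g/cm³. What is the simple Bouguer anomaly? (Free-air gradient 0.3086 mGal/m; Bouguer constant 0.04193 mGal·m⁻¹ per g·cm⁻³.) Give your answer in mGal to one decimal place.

33.1

Free-air correction = 0.3086 × 2425.7 = 748.57 mGal
Free-air anomaly = 980566.88 − 981053.50 + (748.57) = 261.95 mGal
Bouguer slab correction = 0.04193 × 2.25 × 2425.7 = 228.85 mGal
Simple Bouguer anomaly = 261.95 − (228.85) = 33.10 mGal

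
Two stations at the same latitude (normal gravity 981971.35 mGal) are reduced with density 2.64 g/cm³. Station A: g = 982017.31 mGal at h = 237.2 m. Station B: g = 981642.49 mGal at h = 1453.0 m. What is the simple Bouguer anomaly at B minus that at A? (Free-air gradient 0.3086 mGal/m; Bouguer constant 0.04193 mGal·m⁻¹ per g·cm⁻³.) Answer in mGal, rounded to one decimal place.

-134.2

Δg_SB(A) = 982017.31 − 981971.35 + 0.3086×237.2 − 0.04193×2.64×237.2 = 92.90 mGal
Δg_SB(B) = 981642.49 − 981971.35 + 0.3086×1453.0 − 0.04193×2.64×1453.0 = -41.30 mGal
Difference = -41.30 − (92.90) = -134.20 mGal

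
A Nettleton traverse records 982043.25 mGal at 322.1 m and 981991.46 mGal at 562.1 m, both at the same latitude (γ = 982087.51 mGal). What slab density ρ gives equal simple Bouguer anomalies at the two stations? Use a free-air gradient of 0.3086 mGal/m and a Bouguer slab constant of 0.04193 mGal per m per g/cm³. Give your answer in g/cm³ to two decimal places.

Δg_obs = 981991.46 − 982043.25 = -51.79 mGal over Δh = 562.1 − 322.1 = 240.0 m
Equal Bouguer anomalies ⇒ Δg_obs + (0.3086 − 0.04193ρ)·Δh = 0
0.3086 − 0.04193ρ = −Δg_obs/Δh = 0.21579
ρ = (0.3086 − 0.21579) / 0.04193 = 2.21 g/cm³

2.21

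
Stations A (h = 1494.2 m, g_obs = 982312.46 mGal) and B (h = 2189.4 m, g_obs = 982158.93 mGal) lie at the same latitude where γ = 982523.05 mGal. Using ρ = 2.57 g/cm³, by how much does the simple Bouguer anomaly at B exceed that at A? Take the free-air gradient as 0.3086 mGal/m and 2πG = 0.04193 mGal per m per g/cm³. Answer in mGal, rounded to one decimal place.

Δg_SB(A) = 982312.46 − 982523.05 + 0.3086×1494.2 − 0.04193×2.57×1494.2 = 89.50 mGal
Δg_SB(B) = 982158.93 − 982523.05 + 0.3086×2189.4 − 0.04193×2.57×2189.4 = 75.60 mGal
Difference = 75.60 − (89.50) = -13.90 mGal

-13.9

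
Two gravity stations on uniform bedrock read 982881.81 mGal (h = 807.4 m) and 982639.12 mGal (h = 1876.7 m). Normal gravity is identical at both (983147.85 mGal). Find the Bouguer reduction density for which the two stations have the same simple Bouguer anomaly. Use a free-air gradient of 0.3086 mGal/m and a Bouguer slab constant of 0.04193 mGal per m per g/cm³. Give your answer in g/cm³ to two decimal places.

1.95

Δg_obs = 982639.12 − 982881.81 = -242.69 mGal over Δh = 1876.7 − 807.4 = 1069.3 m
Equal Bouguer anomalies ⇒ Δg_obs + (0.3086 − 0.04193ρ)·Δh = 0
0.3086 − 0.04193ρ = −Δg_obs/Δh = 0.22696
ρ = (0.3086 − 0.22696) / 0.04193 = 1.95 g/cm³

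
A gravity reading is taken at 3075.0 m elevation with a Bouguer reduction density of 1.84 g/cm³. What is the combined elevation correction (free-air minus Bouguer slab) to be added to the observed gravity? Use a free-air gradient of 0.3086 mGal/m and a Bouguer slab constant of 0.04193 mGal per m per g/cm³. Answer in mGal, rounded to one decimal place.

Combined gradient = 0.3086 − 0.04193 × 1.84 = 0.2314488 mGal/m
Combined elevation correction = 0.2314488 × 3075.0 = 711.7 mGal

711.7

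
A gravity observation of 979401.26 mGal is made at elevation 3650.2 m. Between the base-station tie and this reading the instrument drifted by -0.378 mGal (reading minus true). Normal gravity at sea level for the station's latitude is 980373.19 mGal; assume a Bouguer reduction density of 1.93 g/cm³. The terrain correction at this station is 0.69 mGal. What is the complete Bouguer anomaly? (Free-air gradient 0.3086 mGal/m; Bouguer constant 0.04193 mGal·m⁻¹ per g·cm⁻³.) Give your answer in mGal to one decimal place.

Drift-corrected reading = 979401.26 − (-0.378) = 979401.638 mGal
Free-air correction = 0.3086 × 3650.2 = 1126.45 mGal
Free-air anomaly = 979401.638 − 980373.19 + (1126.45) = 154.898 mGal
Bouguer slab correction = 0.04193 × 1.93 × 3650.2 = 295.39 mGal
Simple Bouguer anomaly = 154.898 − (295.39) = -140.492 mGal
Complete Bouguer anomaly = -140.492 + 0.69 = -139.802 mGal

-139.8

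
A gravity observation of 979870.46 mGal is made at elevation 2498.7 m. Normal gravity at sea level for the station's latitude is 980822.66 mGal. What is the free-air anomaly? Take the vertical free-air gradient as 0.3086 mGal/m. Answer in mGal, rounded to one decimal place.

Free-air correction = 0.3086 × 2498.7 = 771.10 mGal
Free-air anomaly = 979870.46 − 980822.66 + (771.10) = -181.10 mGal

-181.1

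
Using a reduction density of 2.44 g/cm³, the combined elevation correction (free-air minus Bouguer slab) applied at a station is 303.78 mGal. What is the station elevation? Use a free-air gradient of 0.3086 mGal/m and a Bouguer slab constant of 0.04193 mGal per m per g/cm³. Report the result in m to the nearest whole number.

1473

Combined gradient = 0.3086 − 0.04193 × 2.44 = 0.2062908 mGal/m
h = 303.78 / 0.2062908 = 1472.58 m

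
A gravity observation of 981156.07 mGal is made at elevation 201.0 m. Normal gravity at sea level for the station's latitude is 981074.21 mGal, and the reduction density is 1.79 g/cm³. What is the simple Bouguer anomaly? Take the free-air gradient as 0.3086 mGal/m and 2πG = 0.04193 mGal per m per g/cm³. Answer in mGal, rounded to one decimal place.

Free-air correction = 0.3086 × 201.0 = 62.03 mGal
Free-air anomaly = 981156.07 − 981074.21 + (62.03) = 143.89 mGal
Bouguer slab correction = 0.04193 × 1.79 × 201.0 = 15.09 mGal
Simple Bouguer anomaly = 143.89 − (15.09) = 128.80 mGal

128.8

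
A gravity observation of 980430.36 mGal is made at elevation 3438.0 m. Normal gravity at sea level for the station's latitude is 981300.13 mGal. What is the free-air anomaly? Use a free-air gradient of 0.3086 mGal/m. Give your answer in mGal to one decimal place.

191.2

Free-air correction = 0.3086 × 3438.0 = 1060.97 mGal
Free-air anomaly = 980430.36 − 981300.13 + (1060.97) = 191.20 mGal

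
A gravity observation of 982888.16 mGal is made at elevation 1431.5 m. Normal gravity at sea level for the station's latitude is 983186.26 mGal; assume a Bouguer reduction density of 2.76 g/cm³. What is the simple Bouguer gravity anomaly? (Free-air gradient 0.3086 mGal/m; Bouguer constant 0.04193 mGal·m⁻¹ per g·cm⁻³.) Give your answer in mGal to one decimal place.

-22.0

Free-air correction = 0.3086 × 1431.5 = 441.76 mGal
Free-air anomaly = 982888.16 − 983186.26 + (441.76) = 143.66 mGal
Bouguer slab correction = 0.04193 × 2.76 × 1431.5 = 165.66 mGal
Simple Bouguer anomaly = 143.66 − (165.66) = -22.00 mGal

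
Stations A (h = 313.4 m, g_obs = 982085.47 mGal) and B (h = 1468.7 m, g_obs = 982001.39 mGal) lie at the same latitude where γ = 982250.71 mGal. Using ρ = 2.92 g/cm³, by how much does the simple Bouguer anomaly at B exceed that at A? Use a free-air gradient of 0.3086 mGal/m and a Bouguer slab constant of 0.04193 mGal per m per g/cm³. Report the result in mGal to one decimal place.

131.0

Δg_SB(A) = 982085.47 − 982250.71 + 0.3086×313.4 − 0.04193×2.92×313.4 = -106.90 mGal
Δg_SB(B) = 982001.39 − 982250.71 + 0.3086×1468.7 − 0.04193×2.92×1468.7 = 24.10 mGal
Difference = 24.10 − (-106.90) = 131.00 mGal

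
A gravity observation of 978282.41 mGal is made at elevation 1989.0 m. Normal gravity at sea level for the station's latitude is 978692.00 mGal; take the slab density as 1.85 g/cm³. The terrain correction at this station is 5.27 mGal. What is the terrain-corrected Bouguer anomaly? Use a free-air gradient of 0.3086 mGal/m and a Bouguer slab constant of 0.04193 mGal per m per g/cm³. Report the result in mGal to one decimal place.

Free-air correction = 0.3086 × 1989.0 = 613.81 mGal
Free-air anomaly = 978282.41 − 978692.00 + (613.81) = 204.22 mGal
Bouguer slab correction = 0.04193 × 1.85 × 1989.0 = 154.29 mGal
Simple Bouguer anomaly = 204.22 − (154.29) = 49.93 mGal
Complete Bouguer anomaly = 49.93 + 5.27 = 55.20 mGal

55.2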